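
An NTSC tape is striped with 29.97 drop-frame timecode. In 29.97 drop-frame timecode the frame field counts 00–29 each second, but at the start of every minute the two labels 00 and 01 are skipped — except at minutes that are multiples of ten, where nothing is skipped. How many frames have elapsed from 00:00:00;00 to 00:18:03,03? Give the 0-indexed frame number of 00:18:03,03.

As if non-drop at 30 labels/s: (0 × 3600 + 18 × 60 + 3) × 30 + 3 = 32493.
Minute boundaries passed: 18; those not divisible by 10: 18 − 1 = 17; dropped labels = 2 × 17 = 34.
Actual frame index = 32493 − 34 = 32459.

32459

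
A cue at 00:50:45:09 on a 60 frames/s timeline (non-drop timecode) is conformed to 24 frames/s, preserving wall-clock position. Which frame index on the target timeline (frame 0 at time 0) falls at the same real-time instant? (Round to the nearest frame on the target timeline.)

Source frame index: (0×3600 + 50×60 + 45) × 60 + 9 = 182709.
Real time: 182709 / (60) = 60903/20 s.
Target frame: (60903/20) × (24) = 365418/5 ≈ 73083.600 → 73084.

frame 73084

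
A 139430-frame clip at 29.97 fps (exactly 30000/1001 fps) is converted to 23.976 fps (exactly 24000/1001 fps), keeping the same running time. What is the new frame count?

Frames at target rate = 139430 × (24000/1001) / (30000/1001) = 111544.

111544 frames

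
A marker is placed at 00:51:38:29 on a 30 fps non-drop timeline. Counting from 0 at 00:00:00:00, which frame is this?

Total seconds to the label: (0 × 3600 + 51 × 60 + 38) = 3098.
Frame index = 3098 × 30 + 29 = 92969.

92969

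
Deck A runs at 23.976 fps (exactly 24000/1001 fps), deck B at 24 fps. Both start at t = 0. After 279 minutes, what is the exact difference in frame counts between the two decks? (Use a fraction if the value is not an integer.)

401760/1001 frames

279 min = 16740 s.
A emits 24000/1001 × 16740 = 401760000/1001 frames; B emits 24 × 16740 = 401760.
Difference = 401760/1001 frames (≈ 401.3586); B is ahead of A.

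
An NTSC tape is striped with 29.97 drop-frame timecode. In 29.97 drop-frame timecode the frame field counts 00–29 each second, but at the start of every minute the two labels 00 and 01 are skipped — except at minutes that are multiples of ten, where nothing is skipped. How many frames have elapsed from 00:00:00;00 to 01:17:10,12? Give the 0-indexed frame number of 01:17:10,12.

Complete 10-minute blocks: 7, each 17982 frames → 125874.
Remaining 7 whole minutes in the current block: 1800 + 6 × 1798 = 12588 frames.
Within the current minute: 10 × 30 + 12 − 2 = 310 (labels ;00/;01 skipped at this minute). Total = 125874 + 12588 + 310 = 138772.

138772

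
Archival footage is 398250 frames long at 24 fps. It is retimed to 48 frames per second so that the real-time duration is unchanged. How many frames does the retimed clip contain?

Frames at target rate = 398250 × (48) / (24) = 796500.

796500 frames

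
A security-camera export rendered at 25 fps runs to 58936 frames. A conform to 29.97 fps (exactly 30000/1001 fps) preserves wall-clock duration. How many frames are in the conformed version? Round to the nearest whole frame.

Frames at target rate = 58936 × (30000/1001) / (25) = 70723200/1001 ≈ 70652.547.
Nearest whole frame: 70653.

70653 frames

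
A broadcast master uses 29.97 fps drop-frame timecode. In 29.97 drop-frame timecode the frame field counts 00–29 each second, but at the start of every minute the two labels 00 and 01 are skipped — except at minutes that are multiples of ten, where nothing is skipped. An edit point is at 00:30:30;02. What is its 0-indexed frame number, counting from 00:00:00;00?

54848

As if non-drop at 30 labels/s: (0 × 3600 + 30 × 60 + 30) × 30 + 2 = 54902.
Minute boundaries passed: 30; those not divisible by 10: 30 − 3 = 27; dropped labels = 2 × 27 = 54.
Actual frame index = 54902 − 54 = 54848.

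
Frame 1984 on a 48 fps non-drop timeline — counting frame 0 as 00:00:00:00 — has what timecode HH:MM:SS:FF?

00:00:41:16

1984 ÷ 48 = 41 full seconds, remainder 16 frames.
41 s = 0 h 0 min 41 s.
Timecode: 00:00:41:16.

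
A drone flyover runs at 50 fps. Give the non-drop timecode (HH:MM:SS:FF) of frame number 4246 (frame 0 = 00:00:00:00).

00:01:24:46

4246 ÷ 50 = 84 full seconds, remainder 46 frames.
84 s = 0 h 1 min 24 s.
Timecode: 00:01:24:46.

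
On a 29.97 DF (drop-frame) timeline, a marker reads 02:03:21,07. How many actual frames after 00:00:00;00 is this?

221815

As if non-drop at 30 labels/s: (2 × 3600 + 3 × 60 + 21) × 30 + 7 = 222037.
Minute boundaries passed: 123; those not divisible by 10: 123 − 12 = 111; dropped labels = 2 × 111 = 222.
Actual frame index = 222037 − 222 = 221815.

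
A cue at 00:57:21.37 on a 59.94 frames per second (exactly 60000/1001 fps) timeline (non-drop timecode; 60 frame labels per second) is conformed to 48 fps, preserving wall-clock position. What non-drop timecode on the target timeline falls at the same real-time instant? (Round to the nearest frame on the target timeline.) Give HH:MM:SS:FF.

00:57:25:03

Source frame index: (0×3600 + 57×60 + 21) × 60 + 37 = 206497.
Real time: 206497 / (60000/1001) = 206703497/60000 s.
Target frame: (206703497/60000) × (48) = 206703497/1250 ≈ 165362.798 → 165363.
At 48 labels/s: frame 165363 → 00:57:25:03.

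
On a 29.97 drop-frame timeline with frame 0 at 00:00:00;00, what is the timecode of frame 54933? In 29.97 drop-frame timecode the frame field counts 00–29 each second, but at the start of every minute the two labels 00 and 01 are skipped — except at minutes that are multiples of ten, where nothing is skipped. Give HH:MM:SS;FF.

00:30:32;27

Ten DF minutes hold 17982 frames, so frame 54933 lies in block 3 (frames 53946–71927) with 987 frames into that block.
The block's first minute is 1800 frames and the rest 1798 each; 987 frames reaches minute 0, so 3 × 18 + 0 × 2 = 54 labels have been skipped so far.
Adding those back, label number 54933 + 54 = 54987 at 30 labels/s is 1832 s + 27 f = 0 h 30 min 32 s frame 27, i.e. 00:30:32;27.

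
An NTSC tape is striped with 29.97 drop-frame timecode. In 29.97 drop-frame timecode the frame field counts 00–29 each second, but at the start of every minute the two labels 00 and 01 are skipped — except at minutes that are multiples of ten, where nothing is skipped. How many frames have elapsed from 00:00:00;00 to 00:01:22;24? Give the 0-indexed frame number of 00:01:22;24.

2482

As if non-drop at 30 labels/s: (0 × 3600 + 1 × 60 + 22) × 30 + 24 = 2484.
Minute boundaries passed: 1; those not divisible by 10: 1 − 0 = 1; dropped labels = 2 × 1 = 2.
Actual frame index = 2484 − 2 = 2482.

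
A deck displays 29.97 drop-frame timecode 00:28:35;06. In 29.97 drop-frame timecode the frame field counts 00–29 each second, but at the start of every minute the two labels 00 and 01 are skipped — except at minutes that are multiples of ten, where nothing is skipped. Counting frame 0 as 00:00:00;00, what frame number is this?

Complete 10-minute blocks: 2, each 17982 frames → 35964.
Remaining 8 whole minutes in the current block: 1800 + 7 × 1798 = 14386 frames.
Within the current minute: 35 × 30 + 6 − 2 = 1054 (labels ;00/;01 skipped at this minute). Total = 35964 + 14386 + 1054 = 51404.

51404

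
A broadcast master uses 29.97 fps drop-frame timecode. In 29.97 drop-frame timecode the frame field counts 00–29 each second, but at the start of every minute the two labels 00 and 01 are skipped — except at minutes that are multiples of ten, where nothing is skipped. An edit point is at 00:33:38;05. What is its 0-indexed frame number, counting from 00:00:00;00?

60485

Complete 10-minute blocks: 3, each 17982 frames → 53946.
Remaining 3 whole minutes in the current block: 1800 + 2 × 1798 = 5396 frames.
Within the current minute: 38 × 30 + 5 − 2 = 1143 (labels ;00/;01 skipped at this minute). Total = 53946 + 5396 + 1143 = 60485.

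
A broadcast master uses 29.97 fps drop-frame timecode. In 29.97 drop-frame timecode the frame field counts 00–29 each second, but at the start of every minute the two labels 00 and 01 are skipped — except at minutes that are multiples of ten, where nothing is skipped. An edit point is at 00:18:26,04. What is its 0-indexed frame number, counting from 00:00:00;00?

Complete 10-minute blocks: 1, each 17982 frames → 17982.
Remaining 8 whole minutes in the current block: 1800 + 7 × 1798 = 14386 frames.
Within the current minute: 26 × 30 + 4 − 2 = 782 (labels ;00/;01 skipped at this minute). Total = 17982 + 14386 + 782 = 33150.

33150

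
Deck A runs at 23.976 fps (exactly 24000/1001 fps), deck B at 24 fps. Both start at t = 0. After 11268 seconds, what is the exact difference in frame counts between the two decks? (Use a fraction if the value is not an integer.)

270432/1001 frames

A emits 24000/1001 × 11268 = 270432000/1001 frames; B emits 24 × 11268 = 270432.
Difference = 270432/1001 frames (≈ 270.1618); B is ahead of A.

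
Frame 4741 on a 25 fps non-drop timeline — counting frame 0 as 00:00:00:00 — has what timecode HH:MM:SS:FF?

4741 ÷ 25 = 189 full seconds, remainder 16 frames.
189 s = 0 h 3 min 9 s.
Timecode: 00:03:09:16.

00:03:09:16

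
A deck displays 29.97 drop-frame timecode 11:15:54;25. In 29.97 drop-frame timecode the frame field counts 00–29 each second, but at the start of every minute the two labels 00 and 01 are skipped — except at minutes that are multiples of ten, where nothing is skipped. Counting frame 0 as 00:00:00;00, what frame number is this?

Complete 10-minute blocks: 67, each 17982 frames → 1204794.
Remaining 5 whole minutes in the current block: 1800 + 4 × 1798 = 8992 frames.
Within the current minute: 54 × 30 + 25 − 2 = 1643 (labels ;00/;01 skipped at this minute). Total = 1204794 + 8992 + 1643 = 1215429.

1215429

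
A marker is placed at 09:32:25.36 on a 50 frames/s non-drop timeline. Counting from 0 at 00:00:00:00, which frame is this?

Total seconds to the label: (9 × 3600 + 32 × 60 + 25) = 34345.
Frame index = 34345 × 50 + 36 = 1717286.

frame 1717286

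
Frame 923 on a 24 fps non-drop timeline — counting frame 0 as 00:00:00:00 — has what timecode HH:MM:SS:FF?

923 ÷ 24 = 38 full seconds, remainder 11 frames.
38 s = 0 h 0 min 38 s.
Timecode: 00:00:38:11.

00:00:38:11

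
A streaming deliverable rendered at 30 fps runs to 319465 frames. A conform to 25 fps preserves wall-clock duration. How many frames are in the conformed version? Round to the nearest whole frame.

266221 frames

Frames at target rate = 319465 × (25) / (30) = 1597325/6 ≈ 266220.833.
Nearest whole frame: 266221.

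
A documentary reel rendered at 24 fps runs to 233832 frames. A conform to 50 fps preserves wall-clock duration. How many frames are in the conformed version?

487150 frames

Target frames = source frames × (target rate / source rate) = 233832 × (50)/(24) = 233832 × 25/12 = 487150.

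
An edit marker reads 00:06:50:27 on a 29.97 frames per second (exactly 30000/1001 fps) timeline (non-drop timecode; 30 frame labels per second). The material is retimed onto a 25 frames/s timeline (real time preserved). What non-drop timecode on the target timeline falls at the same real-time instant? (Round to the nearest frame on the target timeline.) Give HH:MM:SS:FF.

Source frame index: (0×3600 + 6×60 + 50) × 30 + 27 = 12327.
Real time: 12327 / (30000/1001) = 4113109/10000 s.
Target frame: (4113109/10000) × (25) = 4113109/400 ≈ 10282.772 → 10283.
At 25 labels/s: frame 10283 → 00:06:51:08.

00:06:51:08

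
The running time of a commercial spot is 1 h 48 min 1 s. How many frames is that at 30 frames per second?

1 h 48 min 1 s = 6481 s.
Frames = 6481 × 30 = 194430.

194430 frames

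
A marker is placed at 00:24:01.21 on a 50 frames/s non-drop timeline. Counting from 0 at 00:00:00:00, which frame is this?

Total seconds to the label: (0 × 3600 + 24 × 60 + 1) = 1441.
Frame index = 1441 × 50 + 21 = 72071.

frame 72071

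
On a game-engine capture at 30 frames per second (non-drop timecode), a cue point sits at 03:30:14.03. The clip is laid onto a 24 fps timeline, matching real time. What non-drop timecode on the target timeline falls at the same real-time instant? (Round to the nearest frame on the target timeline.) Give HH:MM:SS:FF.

Source frame index: (3×3600 + 30×60 + 14) × 30 + 3 = 378423.
Real time: 378423 / (30) = 126141/10 s.
Target frame: (126141/10) × (24) = 1513692/5 ≈ 302738.400 → 302738.
At 24 labels/s: frame 302738 → 03:30:14:02.

03:30:14:02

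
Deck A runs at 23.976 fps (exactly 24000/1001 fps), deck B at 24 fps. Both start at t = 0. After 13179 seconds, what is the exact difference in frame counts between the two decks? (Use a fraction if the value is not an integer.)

316296/1001 frames

A emits 24000/1001 × 13179 = 316296000/1001 frames; B emits 24 × 13179 = 316296.
Difference = 316296/1001 frames (≈ 315.9800); B is ahead of A.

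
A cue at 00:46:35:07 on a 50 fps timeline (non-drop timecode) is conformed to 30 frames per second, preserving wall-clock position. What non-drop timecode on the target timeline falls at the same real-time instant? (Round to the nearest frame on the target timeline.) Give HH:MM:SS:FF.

00:46:35:04

Source frame index: (0×3600 + 46×60 + 35) × 50 + 7 = 139757.
Real time: 139757 / (50) = 139757/50 s.
Target frame: (139757/50) × (30) = 419271/5 ≈ 83854.200 → 83854.
At 30 labels/s: frame 83854 → 00:46:35:04.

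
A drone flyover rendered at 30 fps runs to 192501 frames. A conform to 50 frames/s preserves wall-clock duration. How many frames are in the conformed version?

Frames at target rate = 192501 × (50) / (30) = 320835.

320835 frames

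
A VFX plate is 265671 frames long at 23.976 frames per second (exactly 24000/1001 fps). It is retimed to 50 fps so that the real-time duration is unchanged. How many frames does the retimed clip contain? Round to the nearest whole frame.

Frames at target rate = 265671 × (50) / (24000/1001) = 88645557/160 ≈ 554034.731.
Nearest whole frame: 554035.

554035 frames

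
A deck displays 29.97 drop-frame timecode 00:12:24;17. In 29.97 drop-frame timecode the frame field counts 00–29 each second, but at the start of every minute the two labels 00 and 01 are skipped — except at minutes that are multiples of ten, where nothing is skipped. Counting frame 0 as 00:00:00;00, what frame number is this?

Complete 10-minute blocks: 1, each 17982 frames → 17982.
Remaining 2 whole minutes in the current block: 1800 + 1 × 1798 = 3598 frames.
Within the current minute: 24 × 30 + 17 − 2 = 735 (labels ;00/;01 skipped at this minute). Total = 17982 + 3598 + 735 = 22315.

22315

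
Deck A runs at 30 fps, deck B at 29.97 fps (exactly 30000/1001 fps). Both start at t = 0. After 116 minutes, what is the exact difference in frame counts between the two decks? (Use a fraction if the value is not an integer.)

208800/1001 frames

116 min = 6960 s.
A emits 30 × 6960 = 208800 frames; B emits 30000/1001 × 6960 = 208800000/1001.
Difference = 208800/1001 frames (≈ 208.5914); B is behind A.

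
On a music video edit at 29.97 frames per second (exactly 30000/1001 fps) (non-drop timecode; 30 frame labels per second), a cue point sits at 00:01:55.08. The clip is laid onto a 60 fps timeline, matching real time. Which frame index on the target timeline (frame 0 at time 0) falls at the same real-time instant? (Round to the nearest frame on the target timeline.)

frame 6923

Source frame index: (0×3600 + 1×60 + 55) × 30 + 8 = 3458.
Real time: 3458 / (30000/1001) = 1730729/15000 s.
Target frame: (1730729/15000) × (60) = 1730729/250 ≈ 6922.916 → 6923.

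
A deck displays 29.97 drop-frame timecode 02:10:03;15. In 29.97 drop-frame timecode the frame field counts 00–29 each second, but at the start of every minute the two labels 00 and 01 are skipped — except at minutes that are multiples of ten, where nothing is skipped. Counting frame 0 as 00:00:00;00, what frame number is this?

233871

Complete 10-minute blocks: 13, each 17982 frames → 233766.
Remaining 0 whole minutes in the current block: 0 frames.
Within the current minute: 3 × 30 + 15 = 105. Total = 233766 + 0 + 105 = 233871.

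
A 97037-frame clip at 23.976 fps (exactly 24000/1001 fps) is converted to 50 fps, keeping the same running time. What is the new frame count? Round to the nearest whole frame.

Frames at target rate = 97037 × (50) / (24000/1001) = 97134037/480 ≈ 202362.577.
Nearest whole frame: 202363.

202363 frames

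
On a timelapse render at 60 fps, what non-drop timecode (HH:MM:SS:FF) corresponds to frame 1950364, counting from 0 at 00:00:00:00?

09:01:46:04

1950364 ÷ 60 = 32506 full seconds, remainder 4 frames.
32506 s = 9 h 1 min 46 s.
Timecode: 09:01:46:04.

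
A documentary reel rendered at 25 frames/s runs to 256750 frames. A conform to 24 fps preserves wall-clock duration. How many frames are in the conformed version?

Target frames = source frames × (target rate / source rate) = 256750 × (24)/(25) = 256750 × 24/25 = 246480.

246480 frames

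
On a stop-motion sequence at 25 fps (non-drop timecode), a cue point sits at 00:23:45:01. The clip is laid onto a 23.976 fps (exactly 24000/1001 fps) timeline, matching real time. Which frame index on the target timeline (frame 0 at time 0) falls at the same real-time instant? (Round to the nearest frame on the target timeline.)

frame 34167

Source frame index: (0×3600 + 23×60 + 45) × 25 + 1 = 35626.
Real time: 35626 / (25) = 35626/25 s.
Target frame: (35626/25) × (24000/1001) = 34200960/1001 ≈ 34166.793 → 34167.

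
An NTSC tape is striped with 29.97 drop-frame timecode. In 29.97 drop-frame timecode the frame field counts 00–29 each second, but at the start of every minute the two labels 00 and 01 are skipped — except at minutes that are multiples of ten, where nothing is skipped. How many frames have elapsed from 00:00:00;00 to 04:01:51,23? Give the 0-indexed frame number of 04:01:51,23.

434919

Complete 10-minute blocks: 24, each 17982 frames → 431568.
Remaining 1 whole minute in the current block: 1800 + 0 × 1798 = 1800 frames.
Within the current minute: 51 × 30 + 23 − 2 = 1551 (labels ;00/;01 skipped at this minute). Total = 431568 + 1800 + 1551 = 434919.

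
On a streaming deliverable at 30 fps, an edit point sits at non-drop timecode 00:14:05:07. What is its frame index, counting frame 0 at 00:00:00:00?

frame 25357

Total seconds to the label: (0 × 3600 + 14 × 60 + 5) = 845.
Frame index = 845 × 30 + 7 = 25357.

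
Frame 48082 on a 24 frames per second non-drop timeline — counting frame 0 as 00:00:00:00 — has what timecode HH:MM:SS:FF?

48082 ÷ 24 = 2003 full seconds, remainder 10 frames.
2003 s = 0 h 33 min 23 s.
Timecode: 00:33:23:10.

00:33:23:10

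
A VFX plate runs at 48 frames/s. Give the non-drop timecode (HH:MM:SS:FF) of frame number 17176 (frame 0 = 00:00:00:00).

00:05:57:40

17176 ÷ 48 = 357 full seconds, remainder 40 frames.
357 s = 0 h 5 min 57 s.
Timecode: 00:05:57:40.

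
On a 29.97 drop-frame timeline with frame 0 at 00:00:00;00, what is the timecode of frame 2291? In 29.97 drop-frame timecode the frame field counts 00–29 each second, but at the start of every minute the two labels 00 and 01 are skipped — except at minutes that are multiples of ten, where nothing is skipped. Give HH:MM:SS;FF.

Each 10-minute DF block holds 10 × 60 × 30 − 9 × 2 = 17982 frames. 2291 ÷ 17982 → 0 full blocks, remainder 2291.
Within the partial block the first minute is 1800 frames and each further minute 1798, so 1 further minute boundary passed. Total skipped labels = 18 × 0 + 2 × 1 = 2.
Non-drop label index = 2291 + 2 = 2293; at 30 labels/s that is 00:01:16:13, i.e. DF 00:01:16;13.

00:01:16;13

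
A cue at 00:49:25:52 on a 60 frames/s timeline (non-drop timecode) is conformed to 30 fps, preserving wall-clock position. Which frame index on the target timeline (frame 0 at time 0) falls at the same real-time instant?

frame 88976

Source frame index: (0×3600 + 49×60 + 25) × 60 + 52 = 177952.
Real time: 177952 / (60) = 44488/15 s.
Target frame: (44488/15) × (30) = 88976.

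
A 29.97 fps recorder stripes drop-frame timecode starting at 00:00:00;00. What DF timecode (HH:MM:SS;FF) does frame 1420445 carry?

Ten DF minutes hold 17982 frames, so frame 1420445 lies in block 78 (frames 1402596–1420577) with 17849 frames into that block.
The block's first minute is 1800 frames and the rest 1798 each; 17849 frames reaches minute 9, so 78 × 18 + 9 × 2 = 1422 labels have been skipped so far.
Adding those back, label number 1420445 + 1422 = 1421867 at 30 labels/s is 47395 s + 17 f = 13 h 9 min 55 s frame 17, i.e. 13:09:55;17.

13:09:55;17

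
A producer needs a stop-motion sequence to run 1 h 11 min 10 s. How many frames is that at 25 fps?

106750 frames

1 h 11 min 10 s = 4270 s.
Frames = 4270 × 25 = 106750.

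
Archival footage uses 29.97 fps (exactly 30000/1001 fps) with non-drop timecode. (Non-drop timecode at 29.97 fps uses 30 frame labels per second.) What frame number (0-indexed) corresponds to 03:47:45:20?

Total seconds to the label: (3 × 3600 + 47 × 60 + 45) = 13665.
Frame index = 13665 × 30 + 20 = 409970.

409970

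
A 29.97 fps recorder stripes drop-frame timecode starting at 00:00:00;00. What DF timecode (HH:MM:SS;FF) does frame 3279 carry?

00:01:49;11

Each 10-minute DF block holds 10 × 60 × 30 − 9 × 2 = 17982 frames. 3279 ÷ 17982 → 0 full blocks, remainder 3279.
Within the partial block the first minute is 1800 frames and each further minute 1798, so 1 further minute boundary passed. Total skipped labels = 18 × 0 + 2 × 1 = 2.
Non-drop label index = 3279 + 2 = 3281; at 30 labels/s that is 00:01:49:11, i.e. DF 00:01:49;11.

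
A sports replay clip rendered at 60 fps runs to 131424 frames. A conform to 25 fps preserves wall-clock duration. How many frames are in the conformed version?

54760 frames

Target frames = source frames × (target rate / source rate) = 131424 × (25)/(60) = 131424 × 5/12 = 54760.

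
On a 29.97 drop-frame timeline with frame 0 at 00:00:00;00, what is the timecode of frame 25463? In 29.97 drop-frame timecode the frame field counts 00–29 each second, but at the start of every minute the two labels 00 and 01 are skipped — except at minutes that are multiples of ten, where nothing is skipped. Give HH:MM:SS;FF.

Ten DF minutes hold 17982 frames, so frame 25463 lies in block 1 (frames 17982–35963) with 7481 frames into that block.
The block's first minute is 1800 frames and the rest 1798 each; 7481 frames reaches minute 4, so 1 × 18 + 4 × 2 = 26 labels have been skipped so far.
Adding those back, label number 25463 + 26 = 25489 at 30 labels/s is 849 s + 19 f = 0 h 14 min 9 s frame 19, i.e. 00:14:09;19.

00:14:09;19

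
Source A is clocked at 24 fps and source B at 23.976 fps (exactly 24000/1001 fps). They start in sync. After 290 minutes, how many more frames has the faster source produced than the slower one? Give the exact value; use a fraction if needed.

290 min = 17400 s.
A emits 24 × 17400 = 417600 frames; B emits 24000/1001 × 17400 = 417600000/1001.
Difference = 417600/1001 frames (≈ 417.1828); B is behind A.

417600/1001 frames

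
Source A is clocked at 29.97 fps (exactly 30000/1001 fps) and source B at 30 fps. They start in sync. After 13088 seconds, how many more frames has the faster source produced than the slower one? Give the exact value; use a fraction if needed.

392640/1001 frames

A emits 30000/1001 × 13088 = 392640000/1001 frames; B emits 30 × 13088 = 392640.
Difference = 392640/1001 frames (≈ 392.2478); B is ahead of A.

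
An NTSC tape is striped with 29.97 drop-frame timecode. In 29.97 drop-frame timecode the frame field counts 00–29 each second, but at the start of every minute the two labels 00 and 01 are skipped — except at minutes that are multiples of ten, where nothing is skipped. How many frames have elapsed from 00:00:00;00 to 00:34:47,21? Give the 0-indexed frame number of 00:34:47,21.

62569

As if non-drop at 30 labels/s: (0 × 3600 + 34 × 60 + 47) × 30 + 21 = 62631.
Minute boundaries passed: 34; those not divisible by 10: 34 − 3 = 31; dropped labels = 2 × 31 = 62.
Actual frame index = 62631 − 62 = 62569.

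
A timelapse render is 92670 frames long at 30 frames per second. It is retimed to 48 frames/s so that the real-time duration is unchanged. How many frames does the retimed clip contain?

Target frames = source frames × (target rate / source rate) = 92670 × (48)/(30) = 92670 × 8/5 = 148272.

148272 frames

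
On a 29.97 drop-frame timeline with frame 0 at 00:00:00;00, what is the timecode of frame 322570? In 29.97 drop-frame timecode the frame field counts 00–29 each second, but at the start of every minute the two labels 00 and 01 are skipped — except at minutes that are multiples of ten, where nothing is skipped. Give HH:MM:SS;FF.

Ten DF minutes hold 17982 frames, so frame 322570 lies in block 17 (frames 305694–323675) with 16876 frames into that block.
The block's first minute is 1800 frames and the rest 1798 each; 16876 frames reaches minute 9, so 17 × 18 + 9 × 2 = 324 labels have been skipped so far.
Adding those back, label number 322570 + 324 = 322894 at 30 labels/s is 10763 s + 4 f = 2 h 59 min 23 s frame 4, i.e. 02:59:23;04.

02:59:23;04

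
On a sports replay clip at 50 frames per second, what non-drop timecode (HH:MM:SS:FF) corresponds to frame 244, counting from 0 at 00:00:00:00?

00:00:04:44

244 ÷ 50 = 4 full seconds, remainder 44 frames.
4 s = 0 h 0 min 4 s.
Timecode: 00:00:04:44.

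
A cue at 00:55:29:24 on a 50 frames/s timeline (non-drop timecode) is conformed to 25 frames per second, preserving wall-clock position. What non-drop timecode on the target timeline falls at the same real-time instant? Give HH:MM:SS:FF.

00:55:29:12

Source frame index: (0×3600 + 55×60 + 29) × 50 + 24 = 166474.
Real time: 166474 / (50) = 83237/25 s.
Target frame: (83237/25) × (25) = 83237.
At 25 labels/s: frame 83237 → 00:55:29:12.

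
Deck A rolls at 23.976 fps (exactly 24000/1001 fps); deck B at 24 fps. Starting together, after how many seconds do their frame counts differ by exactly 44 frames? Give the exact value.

11011/6 seconds

The gap grows by |24 − 24000/1001| = 24/1001 frames per second.
Time for a 44-frame gap: 44 ÷ (24/1001) = 11011/6 s.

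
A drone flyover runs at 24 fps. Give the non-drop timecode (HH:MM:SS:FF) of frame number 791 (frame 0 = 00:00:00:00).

00:00:32:23

791 ÷ 24 = 32 full seconds, remainder 23 frames.
32 s = 0 h 0 min 32 s.
Timecode: 00:00:32:23.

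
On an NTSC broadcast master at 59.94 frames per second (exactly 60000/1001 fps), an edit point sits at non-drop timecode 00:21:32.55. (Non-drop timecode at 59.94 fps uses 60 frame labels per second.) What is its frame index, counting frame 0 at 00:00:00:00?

Total seconds to the label: (0 × 3600 + 21 × 60 + 32) = 1292.
Frame index = 1292 × 60 + 55 = 77575.

frame 77575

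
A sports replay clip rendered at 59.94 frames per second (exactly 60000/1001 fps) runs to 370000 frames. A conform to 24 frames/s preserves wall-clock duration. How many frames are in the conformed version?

Target frames = source frames × (target rate / source rate) = 370000 × (24)/(60000/1001) = 370000 × 1001/2500 = 148148.

148148 frames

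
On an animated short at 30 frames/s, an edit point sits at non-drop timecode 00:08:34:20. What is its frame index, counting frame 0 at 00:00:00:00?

Total seconds to the label: (0 × 3600 + 8 × 60 + 34) = 514.
Frame index = 514 × 30 + 20 = 15440.

15440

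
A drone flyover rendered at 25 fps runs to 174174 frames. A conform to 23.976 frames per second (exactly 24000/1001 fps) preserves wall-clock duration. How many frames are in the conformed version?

167040 frames

Target frames = source frames × (target rate / source rate) = 174174 × (24000/1001)/(25) = 174174 × 960/1001 = 167040.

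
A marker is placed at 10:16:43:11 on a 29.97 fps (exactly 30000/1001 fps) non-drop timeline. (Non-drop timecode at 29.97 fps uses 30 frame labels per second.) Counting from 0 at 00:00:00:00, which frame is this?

Total seconds to the label: (10 × 3600 + 16 × 60 + 43) = 37003.
Frame index = 37003 × 30 + 11 = 1110101.

1110101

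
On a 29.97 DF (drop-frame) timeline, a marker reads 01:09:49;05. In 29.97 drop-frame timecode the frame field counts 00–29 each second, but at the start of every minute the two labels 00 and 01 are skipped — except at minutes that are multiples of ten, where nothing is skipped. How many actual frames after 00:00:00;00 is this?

Complete 10-minute blocks: 6, each 17982 frames → 107892.
Remaining 9 whole minutes in the current block: 1800 + 8 × 1798 = 16184 frames.
Within the current minute: 49 × 30 + 5 − 2 = 1473 (labels ;00/;01 skipped at this minute). Total = 107892 + 16184 + 1473 = 125549.

125549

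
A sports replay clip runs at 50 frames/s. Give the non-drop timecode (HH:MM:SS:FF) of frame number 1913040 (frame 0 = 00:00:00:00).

1913040 ÷ 50 = 38260 full seconds, remainder 40 frames.
38260 s = 10 h 37 min 40 s.
Timecode: 10:37:40:40.

10:37:40:40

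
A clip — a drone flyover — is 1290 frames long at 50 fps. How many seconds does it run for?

Running time = 1290 / (50) = 25.8 s.

25.8 seconds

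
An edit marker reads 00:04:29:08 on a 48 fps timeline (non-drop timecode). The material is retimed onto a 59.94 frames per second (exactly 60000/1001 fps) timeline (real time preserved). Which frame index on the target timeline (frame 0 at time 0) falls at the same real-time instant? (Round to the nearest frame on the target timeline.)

frame 16134

Source frame index: (0×3600 + 4×60 + 29) × 48 + 8 = 12920.
Real time: 12920 / (48) = 1615/6 s.
Target frame: (1615/6) × (60000/1001) = 16150000/1001 ≈ 16133.866 → 16134.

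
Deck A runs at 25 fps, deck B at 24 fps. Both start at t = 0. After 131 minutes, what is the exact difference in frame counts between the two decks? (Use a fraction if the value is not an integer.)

131 min = 7860 s.
A emits 25 × 7860 = 196500 frames; B emits 24 × 7860 = 188640.
Difference = 7860 frames; B is behind A.

7860 frames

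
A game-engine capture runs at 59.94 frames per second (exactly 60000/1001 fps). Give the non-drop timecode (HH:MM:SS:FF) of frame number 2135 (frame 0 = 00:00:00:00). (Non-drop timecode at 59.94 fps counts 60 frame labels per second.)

00:00:35:35

2135 ÷ 60 = 35 full seconds, remainder 35 frames.
35 s = 0 h 0 min 35 s.
Timecode: 00:00:35:35.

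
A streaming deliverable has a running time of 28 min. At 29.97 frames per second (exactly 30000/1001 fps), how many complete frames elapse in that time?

28 min = 1680 s.
Frames = 1680 × 30000/1001 = 7200000/143 ≈ 50349.6503.
Complete frames: 50349.

50349 frames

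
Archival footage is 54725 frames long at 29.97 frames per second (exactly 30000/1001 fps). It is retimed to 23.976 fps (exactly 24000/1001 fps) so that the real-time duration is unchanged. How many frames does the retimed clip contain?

Target frames = source frames × (target rate / source rate) = 54725 × (24000/1001)/(30000/1001) = 54725 × 4/5 = 43780.

43780 frames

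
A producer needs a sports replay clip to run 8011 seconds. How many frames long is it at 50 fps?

400550 frames

Frames = 8011 × 50 = 400550.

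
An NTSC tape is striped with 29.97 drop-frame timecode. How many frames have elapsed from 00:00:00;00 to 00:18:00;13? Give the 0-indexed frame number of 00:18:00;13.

As if non-drop at 30 labels/s: (0 × 3600 + 18 × 60 + 0) × 30 + 13 = 32413.
Minute boundaries passed: 18; those not divisible by 10: 18 − 1 = 17; dropped labels = 2 × 17 = 34.
Actual frame index = 32413 − 34 = 32379.

32379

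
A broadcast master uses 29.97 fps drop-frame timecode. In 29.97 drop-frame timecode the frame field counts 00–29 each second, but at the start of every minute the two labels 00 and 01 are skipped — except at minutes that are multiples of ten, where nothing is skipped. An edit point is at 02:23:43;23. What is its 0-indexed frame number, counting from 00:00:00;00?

258455

Complete 10-minute blocks: 14, each 17982 frames → 251748.
Remaining 3 whole minutes in the current block: 1800 + 2 × 1798 = 5396 frames.
Within the current minute: 43 × 30 + 23 − 2 = 1311 (labels ;00/;01 skipped at this minute). Total = 251748 + 5396 + 1311 = 258455.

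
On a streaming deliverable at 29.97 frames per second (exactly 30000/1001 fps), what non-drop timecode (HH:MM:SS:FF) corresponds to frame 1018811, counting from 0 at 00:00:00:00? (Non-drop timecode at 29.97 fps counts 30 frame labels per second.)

09:26:00:11

1018811 ÷ 30 = 33960 full seconds, remainder 11 frames.
33960 s = 9 h 26 min 0 s.
Timecode: 09:26:00:11.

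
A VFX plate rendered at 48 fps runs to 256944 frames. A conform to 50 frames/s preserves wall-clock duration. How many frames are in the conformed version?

267650 frames

Target frames = source frames × (target rate / source rate) = 256944 × (50)/(48) = 256944 × 25/24 = 267650.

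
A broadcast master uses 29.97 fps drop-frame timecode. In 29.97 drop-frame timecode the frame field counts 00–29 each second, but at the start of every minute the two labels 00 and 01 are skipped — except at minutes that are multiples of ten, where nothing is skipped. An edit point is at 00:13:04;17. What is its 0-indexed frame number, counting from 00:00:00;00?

As if non-drop at 30 labels/s: (0 × 3600 + 13 × 60 + 4) × 30 + 17 = 23537.
Minute boundaries passed: 13; those not divisible by 10: 13 − 1 = 12; dropped labels = 2 × 12 = 24.
Actual frame index = 23537 − 24 = 23513.

23513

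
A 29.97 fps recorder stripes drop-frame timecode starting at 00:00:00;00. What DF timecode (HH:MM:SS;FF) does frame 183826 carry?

01:42:13;20

Ten DF minutes hold 17982 frames, so frame 183826 lies in block 10 (frames 179820–197801) with 4006 frames into that block.
The block's first minute is 1800 frames and the rest 1798 each; 4006 frames reaches minute 2, so 10 × 18 + 2 × 2 = 184 labels have been skipped so far.
Adding those back, label number 183826 + 184 = 184010 at 30 labels/s is 6133 s + 20 f = 1 h 42 min 13 s frame 20, i.e. 01:42:13;20.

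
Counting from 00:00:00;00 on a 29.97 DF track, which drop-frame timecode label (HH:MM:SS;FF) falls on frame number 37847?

Each 10-minute DF block holds 10 × 60 × 30 − 9 × 2 = 17982 frames. 37847 ÷ 17982 → 2 full blocks, remainder 1883.
Within the partial block the first minute is 1800 frames and each further minute 1798, so 1 further minute boundary passed. Total skipped labels = 18 × 2 + 2 × 1 = 38.
Non-drop label index = 37847 + 38 = 37885; at 30 labels/s that is 00:21:02:25, i.e. DF 00:21:02;25.

00:21:02;25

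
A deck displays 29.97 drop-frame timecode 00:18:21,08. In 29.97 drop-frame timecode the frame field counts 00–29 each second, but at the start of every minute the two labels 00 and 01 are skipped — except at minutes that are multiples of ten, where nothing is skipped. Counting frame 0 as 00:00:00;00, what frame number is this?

Complete 10-minute blocks: 1, each 17982 frames → 17982.
Remaining 8 whole minutes in the current block: 1800 + 7 × 1798 = 14386 frames.
Within the current minute: 21 × 30 + 8 − 2 = 636 (labels ;00/;01 skipped at this minute). Total = 17982 + 14386 + 636 = 33004.

33004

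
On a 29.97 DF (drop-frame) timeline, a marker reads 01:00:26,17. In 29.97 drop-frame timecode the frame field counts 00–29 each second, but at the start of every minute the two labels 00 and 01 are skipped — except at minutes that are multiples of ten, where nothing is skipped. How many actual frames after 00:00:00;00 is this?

108689

As if non-drop at 30 labels/s: (1 × 3600 + 0 × 60 + 26) × 30 + 17 = 108797.
Minute boundaries passed: 60; those not divisible by 10: 60 − 6 = 54; dropped labels = 2 × 54 = 108.
Actual frame index = 108797 − 108 = 108689.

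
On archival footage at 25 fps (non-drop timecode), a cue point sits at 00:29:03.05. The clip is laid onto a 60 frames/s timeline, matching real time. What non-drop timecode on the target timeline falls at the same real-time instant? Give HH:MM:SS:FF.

00:29:03:12

Source frame index: (0×3600 + 29×60 + 3) × 25 + 5 = 43580.
Real time: 43580 / (25) = 8716/5 s.
Target frame: (8716/5) × (60) = 104592.
At 60 labels/s: frame 104592 → 00:29:03:12.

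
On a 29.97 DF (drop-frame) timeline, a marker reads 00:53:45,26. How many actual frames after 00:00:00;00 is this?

As if non-drop at 30 labels/s: (0 × 3600 + 53 × 60 + 45) × 30 + 26 = 96776.
Minute boundaries passed: 53; those not divisible by 10: 53 − 5 = 48; dropped labels = 2 × 48 = 96.
Actual frame index = 96776 − 96 = 96680.

96680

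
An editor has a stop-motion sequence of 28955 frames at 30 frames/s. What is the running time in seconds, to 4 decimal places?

Running time = 28955 × 1/30 = 5791/6 s ≈ 965.1667 s.

965.1667 seconds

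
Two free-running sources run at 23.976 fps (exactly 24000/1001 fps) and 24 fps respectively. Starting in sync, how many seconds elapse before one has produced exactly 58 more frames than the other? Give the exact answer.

29029/12 seconds

The gap grows by |24 − 24000/1001| = 24/1001 frames per second.
Time for a 58-frame gap: 58 ÷ (24/1001) = 29029/12 s.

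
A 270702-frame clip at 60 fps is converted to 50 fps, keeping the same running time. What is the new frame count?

225585 frames

Target frames = source frames × (target rate / source rate) = 270702 × (50)/(60) = 270702 × 5/6 = 225585.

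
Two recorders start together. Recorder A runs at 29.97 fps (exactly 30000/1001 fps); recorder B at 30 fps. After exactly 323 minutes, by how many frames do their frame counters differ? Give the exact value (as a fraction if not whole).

581400/1001 frames

323 min = 19380 s.
A emits 30000/1001 × 19380 = 581400000/1001 frames; B emits 30 × 19380 = 581400.
Difference = 581400/1001 frames (≈ 580.8192); B is ahead of A.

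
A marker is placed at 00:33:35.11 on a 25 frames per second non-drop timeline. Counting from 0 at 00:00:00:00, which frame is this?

Total seconds to the label: (0 × 3600 + 33 × 60 + 35) = 2015.
Frame index = 2015 × 25 + 11 = 50386.

frame 50386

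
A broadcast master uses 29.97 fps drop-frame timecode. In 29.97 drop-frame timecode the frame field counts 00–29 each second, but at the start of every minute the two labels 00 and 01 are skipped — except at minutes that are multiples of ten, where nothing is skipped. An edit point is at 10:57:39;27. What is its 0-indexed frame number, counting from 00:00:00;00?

1182613

As if non-drop at 30 labels/s: (10 × 3600 + 57 × 60 + 39) × 30 + 27 = 1183797.
Minute boundaries passed: 657; those not divisible by 10: 657 − 65 = 592; dropped labels = 2 × 592 = 1184.
Actual frame index = 1183797 − 1184 = 1182613.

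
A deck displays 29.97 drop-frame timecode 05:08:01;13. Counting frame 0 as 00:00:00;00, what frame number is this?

Complete 10-minute blocks: 30, each 17982 frames → 539460.
Remaining 8 whole minutes in the current block: 1800 + 7 × 1798 = 14386 frames.
Within the current minute: 1 × 30 + 13 − 2 = 41 (labels ;00/;01 skipped at this minute). Total = 539460 + 14386 + 41 = 553887.

553887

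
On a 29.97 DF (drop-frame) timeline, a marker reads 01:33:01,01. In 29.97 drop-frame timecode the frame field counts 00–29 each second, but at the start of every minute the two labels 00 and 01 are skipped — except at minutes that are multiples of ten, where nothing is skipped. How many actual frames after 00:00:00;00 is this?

167263

Complete 10-minute blocks: 9, each 17982 frames → 161838.
Remaining 3 whole minutes in the current block: 1800 + 2 × 1798 = 5396 frames.
Within the current minute: 1 × 30 + 1 − 2 = 29 (labels ;00/;01 skipped at this minute). Total = 161838 + 5396 + 29 = 167263.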